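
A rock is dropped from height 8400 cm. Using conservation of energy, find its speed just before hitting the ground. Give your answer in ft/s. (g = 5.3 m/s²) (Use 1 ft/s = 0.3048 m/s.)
Convert to SI: h = 84.0 m
mgh = ½mv² ⇒ v = √(2gh) = √(2·5.3·84.0) = 29.8396 m/s = 97.9 ft/s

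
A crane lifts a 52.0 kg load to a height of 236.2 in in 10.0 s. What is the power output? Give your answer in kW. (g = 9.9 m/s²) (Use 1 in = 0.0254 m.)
Convert to SI: m = 52.0 kg, h = 5.99948 m, t = 10.0 s
P = mgh/t = (52.0)(9.9)(5.99948)/10.0 = 308.853 W = 0.3089 kW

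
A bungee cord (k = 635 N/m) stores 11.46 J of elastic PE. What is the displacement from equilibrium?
x = √(2·PE/k) = √(2·11.46/635) = 0.19 m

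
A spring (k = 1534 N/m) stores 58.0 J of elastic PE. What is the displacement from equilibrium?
x = √(2·PE/k) = √(2·58.0/1534) = 0.275 m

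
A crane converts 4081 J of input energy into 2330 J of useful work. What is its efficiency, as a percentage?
η = W_out/W_in = 2330/4081 = 57.09%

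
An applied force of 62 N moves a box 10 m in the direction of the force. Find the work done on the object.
W = F·d = (62)(10) = 620.0 J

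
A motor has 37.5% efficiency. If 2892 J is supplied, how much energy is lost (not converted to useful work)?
W_lost = W_in(1 − η) = 2892·(1 − 0.375) = 1808 J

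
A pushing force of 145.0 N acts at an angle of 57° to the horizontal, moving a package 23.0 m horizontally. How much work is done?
W = F·d·cosθ = (145.0)(23.0)cos(57°) = 1816 J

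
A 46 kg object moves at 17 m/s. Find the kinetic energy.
KE = ½mv² = ½(46)(17)² = 6647.0 J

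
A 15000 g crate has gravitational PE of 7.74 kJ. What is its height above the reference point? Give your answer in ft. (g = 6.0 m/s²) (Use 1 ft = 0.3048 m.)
Convert to SI: m = 15.0 kg, PE = 7740.0 J
h = PE/(mg) = 7740.0/(15.0·6.0) = 86.0 m = 282.2 ft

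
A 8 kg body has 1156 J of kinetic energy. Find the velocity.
v = √(2·KE/m) = √(2·1156/8) = 17.0 m/s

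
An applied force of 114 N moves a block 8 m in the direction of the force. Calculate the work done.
W = F·d = (114)(8) = 912.0 J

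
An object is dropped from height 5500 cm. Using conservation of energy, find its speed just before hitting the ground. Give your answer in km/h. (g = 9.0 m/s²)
Convert to SI: h = 55.0 m
mgh = ½mv² ⇒ v = √(2gh) = √(2·9.0·55.0) = 31.4643 m/s = 113.3 km/h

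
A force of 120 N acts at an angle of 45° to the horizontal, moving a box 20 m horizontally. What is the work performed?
W = F·d·cosθ = (120)(20)cos(45°) = 1697 J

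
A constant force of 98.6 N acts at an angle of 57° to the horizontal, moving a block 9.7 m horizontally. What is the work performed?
W = F·d·cosθ = (98.6)(9.7)cos(57°) = 520.9 J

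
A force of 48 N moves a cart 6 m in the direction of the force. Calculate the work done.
W = F·d = (48)(6) = 288.0 J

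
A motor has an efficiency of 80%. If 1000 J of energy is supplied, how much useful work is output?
W_out = η·W_in = 0.8·1000 = 800.0 J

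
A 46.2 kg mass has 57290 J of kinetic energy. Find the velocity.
v = √(2·KE/m) = √(2·57290/46.2) = 49.8 m/s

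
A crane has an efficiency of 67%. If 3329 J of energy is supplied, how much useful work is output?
W_out = η·W_in = 0.67·3329 = 2230.43 J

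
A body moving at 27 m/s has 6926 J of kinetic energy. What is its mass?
m = 2·KE/v² = 2·6926/(27)² = 19.0 kg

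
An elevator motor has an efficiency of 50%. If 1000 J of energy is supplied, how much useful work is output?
W_out = η·W_in = 0.5·1000 = 500.0 J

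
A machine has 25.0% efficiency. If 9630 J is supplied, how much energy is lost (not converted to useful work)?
W_lost = W_in(1 − η) = 9630·(1 − 0.25) = 7223 J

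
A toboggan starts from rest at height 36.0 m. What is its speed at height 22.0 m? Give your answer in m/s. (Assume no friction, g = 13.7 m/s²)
mgh₁ = mgh₂ + ½mv² ⇒ v = √(2g(h₁−h₂)) = √(2·13.7·14.0) = 19.59 m/s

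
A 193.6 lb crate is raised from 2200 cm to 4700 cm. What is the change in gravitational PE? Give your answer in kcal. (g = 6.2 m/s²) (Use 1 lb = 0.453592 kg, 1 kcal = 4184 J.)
Convert to SI: m = 87.8154 kg, Δh = 25.0 m
ΔPE = mgΔh = (87.8154)(6.2)(25.0) = 13611.4 J = 3.253 kcal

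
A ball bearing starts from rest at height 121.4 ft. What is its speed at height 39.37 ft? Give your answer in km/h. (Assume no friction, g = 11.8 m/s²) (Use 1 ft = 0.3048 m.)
Convert to SI: h₁−h₂ = 25.0027 m
mgh₁ = mgh₂ + ½mv² ⇒ v = √(2g(h₁−h₂)) = √(2·11.8·25.0027) = 24.2912 m/s = 87.45 km/h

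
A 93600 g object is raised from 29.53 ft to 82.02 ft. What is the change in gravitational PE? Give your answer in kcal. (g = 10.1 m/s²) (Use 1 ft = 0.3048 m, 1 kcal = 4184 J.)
Convert to SI: m = 93.6 kg, Δh = 15.999 m
ΔPE = mgΔh = (93.6)(10.1)(15.999) = 15124.8 J = 3.615 kcal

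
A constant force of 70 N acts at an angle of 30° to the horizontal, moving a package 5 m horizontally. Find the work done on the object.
W = F·d·cosθ = (70)(5)cos(30°) = 303.1 J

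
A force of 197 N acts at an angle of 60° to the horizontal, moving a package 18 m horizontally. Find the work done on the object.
W = F·d·cosθ = (197)(18)cos(60°) = 1773 J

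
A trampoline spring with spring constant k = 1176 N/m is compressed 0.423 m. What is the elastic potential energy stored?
PE = ½kx² = ½(1176)(0.423)² = 105.2 J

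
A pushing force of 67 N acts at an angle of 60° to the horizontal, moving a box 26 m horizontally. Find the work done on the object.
W = F·d·cosθ = (67)(26)cos(60°) = 871.0 J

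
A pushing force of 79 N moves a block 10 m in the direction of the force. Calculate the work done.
W = F·d = (79)(10) = 790.0 J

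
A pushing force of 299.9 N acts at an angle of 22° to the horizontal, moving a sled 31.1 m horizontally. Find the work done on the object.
W = F·d·cosθ = (299.9)(31.1)cos(22°) = 8648 J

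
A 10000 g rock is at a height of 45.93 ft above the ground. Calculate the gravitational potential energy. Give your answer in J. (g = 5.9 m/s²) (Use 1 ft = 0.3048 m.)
Convert to SI: m = 10.0 kg, h = 13.9995 m
PE = mgh = (10.0)(5.9)(13.9995) = 826.0 J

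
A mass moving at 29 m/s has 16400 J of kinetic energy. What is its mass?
m = 2·KE/v² = 2·16400/(29)² = 39.0 kg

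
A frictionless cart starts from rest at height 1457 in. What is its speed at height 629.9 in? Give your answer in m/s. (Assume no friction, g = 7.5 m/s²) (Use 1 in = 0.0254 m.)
Convert to SI: h₁−h₂ = 21.0083 m
mgh₁ = mgh₂ + ½mv² ⇒ v = √(2g(h₁−h₂)) = √(2·7.5·21.0083) = 17.75 m/s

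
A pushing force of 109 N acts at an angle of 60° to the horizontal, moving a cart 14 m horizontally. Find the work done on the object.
W = F·d·cosθ = (109)(14)cos(60°) = 763.0 J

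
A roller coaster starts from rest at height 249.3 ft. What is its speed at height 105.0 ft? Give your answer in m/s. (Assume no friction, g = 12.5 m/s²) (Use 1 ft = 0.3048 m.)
Convert to SI: h₁−h₂ = 43.9826 m
mgh₁ = mgh₂ + ½mv² ⇒ v = √(2g(h₁−h₂)) = √(2·12.5·43.9826) = 33.16 m/s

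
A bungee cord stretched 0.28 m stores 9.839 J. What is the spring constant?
k = 2·PE/x² = 2·9.839/(0.28)² = 251.0 N/m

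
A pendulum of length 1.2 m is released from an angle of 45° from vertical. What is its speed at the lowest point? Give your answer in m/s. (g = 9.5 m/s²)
h = L(1 − cosθ) = 1.2(1 − cos45°) = 0.351472 m
v = √(2gh) = √(2·9.5·0.351472) = 2.584 m/s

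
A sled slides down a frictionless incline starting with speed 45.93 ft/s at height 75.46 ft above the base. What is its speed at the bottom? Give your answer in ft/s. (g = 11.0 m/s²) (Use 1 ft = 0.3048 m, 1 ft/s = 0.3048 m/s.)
Convert to SI: v₀ = 13.9995 m/s, h = 23.0002 m
½mv₀² + mgh = ½mv² ⇒ v = √(v₀² + 2gh) = √(13.9995² + 2·11.0·23.0002) = 26.4951 m/s = 86.93 ft/s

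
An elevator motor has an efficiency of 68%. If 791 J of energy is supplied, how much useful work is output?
W_out = η·W_in = 0.68·791 = 537.88 J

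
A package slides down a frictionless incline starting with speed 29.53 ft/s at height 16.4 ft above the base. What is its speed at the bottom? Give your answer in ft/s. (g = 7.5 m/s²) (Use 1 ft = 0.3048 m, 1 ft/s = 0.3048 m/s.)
Convert to SI: v₀ = 9.00074 m/s, h = 4.99872 m
½mv₀² + mgh = ½mv² ⇒ v = √(v₀² + 2gh) = √(9.00074² + 2·7.5·4.99872) = 12.4898 m/s = 40.98 ft/s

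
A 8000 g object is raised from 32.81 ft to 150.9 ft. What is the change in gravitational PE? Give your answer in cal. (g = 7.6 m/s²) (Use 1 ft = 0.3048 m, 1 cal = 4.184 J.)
Convert to SI: m = 8.0 kg, Δh = 35.9938 m
ΔPE = mgΔh = (8.0)(7.6)(35.9938) = 2188.42 J = 523.0 cal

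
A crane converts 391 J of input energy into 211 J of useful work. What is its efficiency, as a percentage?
η = W_out/W_in = 211/391 = 53.96%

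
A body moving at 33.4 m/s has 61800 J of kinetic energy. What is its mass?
m = 2·KE/v² = 2·61800/(33.4)² = 110.8 kg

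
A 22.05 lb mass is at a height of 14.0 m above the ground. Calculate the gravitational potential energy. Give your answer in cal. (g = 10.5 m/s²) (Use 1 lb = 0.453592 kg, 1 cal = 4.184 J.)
Convert to SI: m = 10.0017 kg, h = 14.0 m
PE = mgh = (10.0017)(10.5)(14.0) = 1470.25 J = 351.4 cal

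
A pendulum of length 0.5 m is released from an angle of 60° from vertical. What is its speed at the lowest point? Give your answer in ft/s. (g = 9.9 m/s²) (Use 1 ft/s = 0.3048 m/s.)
h = L(1 − cosθ) = 0.5(1 − cos60°) = 0.25 m
v = √(2gh) = √(2·9.9·0.25) = 2.22486 m/s = 7.299 ft/s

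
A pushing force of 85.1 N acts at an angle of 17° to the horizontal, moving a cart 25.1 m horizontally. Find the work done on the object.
W = F·d·cosθ = (85.1)(25.1)cos(17°) = 2043 J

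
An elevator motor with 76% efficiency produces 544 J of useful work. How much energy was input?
W_in = W_out/η = 544/0.76 = 715.8 J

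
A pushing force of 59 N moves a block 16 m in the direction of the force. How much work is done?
W = F·d = (59)(16) = 944.0 J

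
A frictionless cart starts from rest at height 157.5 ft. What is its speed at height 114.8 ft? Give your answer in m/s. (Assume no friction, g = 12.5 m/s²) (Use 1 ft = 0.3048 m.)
Convert to SI: h₁−h₂ = 13.015 m
mgh₁ = mgh₂ + ½mv² ⇒ v = √(2g(h₁−h₂)) = √(2·12.5·13.015) = 18.04 m/s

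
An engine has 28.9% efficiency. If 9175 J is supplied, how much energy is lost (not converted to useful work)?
W_lost = W_in(1 − η) = 9175·(1 − 0.289) = 6523 J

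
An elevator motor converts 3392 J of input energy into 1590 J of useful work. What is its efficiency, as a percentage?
η = W_out/W_in = 1590/3392 = 46.88%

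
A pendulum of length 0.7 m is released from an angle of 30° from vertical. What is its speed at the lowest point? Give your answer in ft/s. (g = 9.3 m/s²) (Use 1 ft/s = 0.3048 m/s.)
h = L(1 − cosθ) = 0.7(1 − cos30°) = 0.0937822 m
v = √(2gh) = √(2·9.3·0.0937822) = 1.32074 m/s = 4.333 ft/s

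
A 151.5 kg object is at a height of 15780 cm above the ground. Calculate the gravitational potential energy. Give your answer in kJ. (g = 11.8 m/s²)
Convert to SI: m = 151.5 kg, h = 157.8 m
PE = mgh = (151.5)(11.8)(157.8) = 282099 J = 282.1 kJ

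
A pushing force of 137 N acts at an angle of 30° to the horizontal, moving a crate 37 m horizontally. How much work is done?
W = F·d·cosθ = (137)(37)cos(30°) = 4390 J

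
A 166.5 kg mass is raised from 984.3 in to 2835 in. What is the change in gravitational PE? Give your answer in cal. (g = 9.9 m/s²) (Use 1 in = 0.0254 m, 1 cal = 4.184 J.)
Convert to SI: m = 166.5 kg, Δh = 47.0078 m
ΔPE = mgΔh = (166.5)(9.9)(47.0078) = 77485.3 J = 18520 cal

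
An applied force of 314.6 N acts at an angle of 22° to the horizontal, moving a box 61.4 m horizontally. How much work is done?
W = F·d·cosθ = (314.6)(61.4)cos(22°) = 17910 J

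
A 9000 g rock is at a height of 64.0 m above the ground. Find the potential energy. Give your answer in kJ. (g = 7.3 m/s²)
Convert to SI: m = 9.0 kg, h = 64.0 m
PE = mgh = (9.0)(7.3)(64.0) = 4204.8 J = 4.205 kJ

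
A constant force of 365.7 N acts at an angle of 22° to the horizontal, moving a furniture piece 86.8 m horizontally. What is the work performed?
W = F·d·cosθ = (365.7)(86.8)cos(22°) = 29430 J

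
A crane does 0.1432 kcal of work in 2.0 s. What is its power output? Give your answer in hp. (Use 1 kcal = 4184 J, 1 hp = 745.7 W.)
Convert to SI: W = 599.149 J, t = 2.0 s
P = W/t = 599.149/2.0 = 299.574 W = 0.4017 hp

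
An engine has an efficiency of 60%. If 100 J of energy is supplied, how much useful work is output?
W_out = η·W_in = 0.6·100 = 60.0 J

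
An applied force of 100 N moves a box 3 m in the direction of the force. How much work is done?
W = F·d = (100)(3) = 300.0 J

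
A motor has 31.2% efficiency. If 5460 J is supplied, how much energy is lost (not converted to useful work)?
W_lost = W_in(1 − η) = 5460·(1 − 0.312) = 3756 J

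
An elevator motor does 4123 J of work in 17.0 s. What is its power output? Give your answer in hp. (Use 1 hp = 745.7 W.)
P = W/t = 4123.0/17.0 = 242.529 W = 0.3252 hp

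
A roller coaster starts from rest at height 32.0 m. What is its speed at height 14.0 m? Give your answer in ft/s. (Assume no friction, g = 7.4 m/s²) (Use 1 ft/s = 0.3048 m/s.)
mgh₁ = mgh₂ + ½mv² ⇒ v = √(2g(h₁−h₂)) = √(2·7.4·18.0) = 16.3218 m/s = 53.55 ft/s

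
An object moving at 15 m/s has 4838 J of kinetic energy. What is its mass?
m = 2·KE/v² = 2·4838/(15)² = 43.0 kg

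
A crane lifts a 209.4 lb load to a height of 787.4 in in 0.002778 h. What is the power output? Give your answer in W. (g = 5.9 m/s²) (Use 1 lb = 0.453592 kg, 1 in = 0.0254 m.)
Convert to SI: m = 94.9822 kg, h = 20.0 m, t = 10.0008 s
P = mgh/t = (94.9822)(5.9)(20.0)/10.0008 = 1121 W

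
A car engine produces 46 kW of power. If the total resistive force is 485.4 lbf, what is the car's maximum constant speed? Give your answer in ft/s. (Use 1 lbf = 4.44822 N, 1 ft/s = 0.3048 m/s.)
Convert to SI: F = 2159.17 N
P = Fv ⇒ v = P/F = 46000 W/2159.17 N = 21.3045 m/s = 69.9 ft/s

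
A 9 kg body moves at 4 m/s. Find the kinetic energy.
KE = ½mv² = ½(9)(4)² = 72.0 J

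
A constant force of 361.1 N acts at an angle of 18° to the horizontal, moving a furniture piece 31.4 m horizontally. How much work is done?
W = F·d·cosθ = (361.1)(31.4)cos(18°) = 10780 J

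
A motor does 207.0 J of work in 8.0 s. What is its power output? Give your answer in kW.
P = W/t = 207.0/8.0 = 25.875 W = 0.02588 kW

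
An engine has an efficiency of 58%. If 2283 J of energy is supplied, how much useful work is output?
W_out = η·W_in = 0.58·2283 = 1324.14 J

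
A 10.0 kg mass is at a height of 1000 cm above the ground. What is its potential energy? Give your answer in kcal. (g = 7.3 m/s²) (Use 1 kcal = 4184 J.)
Convert to SI: m = 10.0 kg, h = 10.0 m
PE = mgh = (10.0)(7.3)(10.0) = 730.0 J = 0.1745 kcal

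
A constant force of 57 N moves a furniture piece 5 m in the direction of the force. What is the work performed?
W = F·d = (57)(5) = 285.0 J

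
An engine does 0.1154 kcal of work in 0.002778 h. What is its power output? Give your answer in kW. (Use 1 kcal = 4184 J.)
Convert to SI: W = 482.834 J, t = 10.0008 s
P = W/t = 482.834/10.0008 = 48.2795 W = 0.04828 kW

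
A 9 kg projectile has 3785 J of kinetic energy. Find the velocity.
v = √(2·KE/m) = √(2·3785/9) = 29.0 m/s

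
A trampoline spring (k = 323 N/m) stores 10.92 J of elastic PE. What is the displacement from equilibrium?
x = √(2·PE/k) = √(2·10.92/323) = 0.26 m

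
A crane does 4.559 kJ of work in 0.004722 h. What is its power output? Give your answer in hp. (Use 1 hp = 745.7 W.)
Convert to SI: W = 4559.0 J, t = 16.9992 s
P = W/t = 4559.0/16.9992 = 268.189 W = 0.3596 hp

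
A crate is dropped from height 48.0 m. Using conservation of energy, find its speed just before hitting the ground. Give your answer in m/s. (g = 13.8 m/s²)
mgh = ½mv² ⇒ v = √(2gh) = √(2·13.8·48.0) = 36.4 m/s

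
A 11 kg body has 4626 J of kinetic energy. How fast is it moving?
v = √(2·KE/m) = √(2·4626/11) = 29.0 m/s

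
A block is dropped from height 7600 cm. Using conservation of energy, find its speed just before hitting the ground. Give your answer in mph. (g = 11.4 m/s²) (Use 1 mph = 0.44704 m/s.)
Convert to SI: h = 76.0 m
mgh = ½mv² ⇒ v = √(2gh) = √(2·11.4·76.0) = 41.6269 m/s = 93.12 mph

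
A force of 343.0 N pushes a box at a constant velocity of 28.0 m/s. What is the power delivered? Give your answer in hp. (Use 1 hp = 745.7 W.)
P = Fv = (343.0)(28.0) = 9604.0 W = 12.88 hp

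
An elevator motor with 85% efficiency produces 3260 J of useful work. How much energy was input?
W_in = W_out/η = 3260/0.85 = 3835 J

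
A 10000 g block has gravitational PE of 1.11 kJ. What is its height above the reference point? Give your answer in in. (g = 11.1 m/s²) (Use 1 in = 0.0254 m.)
Convert to SI: m = 10.0 kg, PE = 1110.0 J
h = PE/(mg) = 1110.0/(10.0·11.1) = 10.0 m = 393.7 in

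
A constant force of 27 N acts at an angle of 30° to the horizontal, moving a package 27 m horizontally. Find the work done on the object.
W = F·d·cosθ = (27)(27)cos(30°) = 631.3 J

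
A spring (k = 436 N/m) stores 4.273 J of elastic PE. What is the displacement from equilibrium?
x = √(2·PE/k) = √(2·4.273/436) = 0.14 m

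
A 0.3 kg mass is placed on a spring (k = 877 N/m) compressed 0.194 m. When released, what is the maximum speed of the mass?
½kx² = ½mv² ⇒ v = x√(k/m) = (0.194)√(877/0.3) = 10.49 m/s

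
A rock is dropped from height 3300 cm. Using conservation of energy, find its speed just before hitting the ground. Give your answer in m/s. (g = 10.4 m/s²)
Convert to SI: h = 33.0 m
mgh = ½mv² ⇒ v = √(2gh) = √(2·10.4·33.0) = 26.2 m/s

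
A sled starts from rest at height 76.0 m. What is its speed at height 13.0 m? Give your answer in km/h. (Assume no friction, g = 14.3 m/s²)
mgh₁ = mgh₂ + ½mv² ⇒ v = √(2g(h₁−h₂)) = √(2·14.3·63.0) = 42.4476 m/s = 152.8 km/h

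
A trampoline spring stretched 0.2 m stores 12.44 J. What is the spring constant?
k = 2·PE/x² = 2·12.44/(0.2)² = 622.0 N/m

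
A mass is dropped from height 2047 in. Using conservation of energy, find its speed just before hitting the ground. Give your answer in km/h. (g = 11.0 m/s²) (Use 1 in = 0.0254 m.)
Convert to SI: h = 51.9938 m
mgh = ½mv² ⇒ v = √(2gh) = √(2·11.0·51.9938) = 33.8211 m/s = 121.8 km/h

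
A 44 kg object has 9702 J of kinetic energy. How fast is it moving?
v = √(2·KE/m) = √(2·9702/44) = 21.0 m/s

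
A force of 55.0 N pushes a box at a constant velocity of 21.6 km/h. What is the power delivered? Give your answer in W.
Convert to SI: F = 55.0 N, v = 6.0 m/s
P = Fv = (55.0)(6.0) = 330.0 W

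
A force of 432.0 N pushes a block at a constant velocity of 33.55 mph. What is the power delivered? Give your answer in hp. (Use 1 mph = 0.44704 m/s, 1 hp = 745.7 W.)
Convert to SI: F = 432.0 N, v = 14.9982 m/s
P = Fv = (432.0)(14.9982) = 6479.22 W = 8.689 hp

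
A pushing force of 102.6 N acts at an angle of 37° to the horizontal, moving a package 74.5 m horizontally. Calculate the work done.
W = F·d·cosθ = (102.6)(74.5)cos(37°) = 6105 J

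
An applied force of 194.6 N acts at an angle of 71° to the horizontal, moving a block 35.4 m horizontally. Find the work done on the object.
W = F·d·cosθ = (194.6)(35.4)cos(71°) = 2243 J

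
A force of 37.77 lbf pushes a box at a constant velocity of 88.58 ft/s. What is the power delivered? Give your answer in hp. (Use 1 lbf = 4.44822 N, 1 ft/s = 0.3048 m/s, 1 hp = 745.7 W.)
Convert to SI: F = 168.009 N, v = 26.9992 m/s
P = Fv = (168.009)(26.9992) = 4536.11 W = 6.083 hp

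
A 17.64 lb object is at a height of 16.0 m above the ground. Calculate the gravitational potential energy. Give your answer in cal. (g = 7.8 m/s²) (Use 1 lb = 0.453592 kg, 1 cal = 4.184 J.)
Convert to SI: m = 8.00136 kg, h = 16.0 m
PE = mgh = (8.00136)(7.8)(16.0) = 998.57 J = 238.7 cal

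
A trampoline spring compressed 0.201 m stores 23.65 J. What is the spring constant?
k = 2·PE/x² = 2·23.65/(0.201)² = 1171 N/m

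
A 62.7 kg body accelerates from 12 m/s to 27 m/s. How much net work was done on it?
W = ΔKE = ½m(v₂² − v₁²) = ½(62.7)(27² − 12²) = 18339.75 J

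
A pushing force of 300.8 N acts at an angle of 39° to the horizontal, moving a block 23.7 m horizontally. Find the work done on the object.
W = F·d·cosθ = (300.8)(23.7)cos(39°) = 5540 J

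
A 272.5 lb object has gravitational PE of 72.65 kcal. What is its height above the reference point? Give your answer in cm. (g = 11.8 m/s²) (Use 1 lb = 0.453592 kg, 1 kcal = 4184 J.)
Convert to SI: m = 123.604 kg, PE = 303968 J
h = PE/(mg) = 303968/(123.604·11.8) = 208.408 m = 20840 cm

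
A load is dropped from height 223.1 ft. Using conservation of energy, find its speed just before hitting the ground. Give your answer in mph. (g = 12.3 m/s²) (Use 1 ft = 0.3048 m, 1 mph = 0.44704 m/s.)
Convert to SI: h = 68.0009 m
mgh = ½mv² ⇒ v = √(2gh) = √(2·12.3·68.0009) = 40.9001 m/s = 91.49 mph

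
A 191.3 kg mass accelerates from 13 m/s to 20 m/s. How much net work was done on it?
W = ΔKE = ½m(v₂² − v₁²) = ½(191.3)(20² − 13²) = 22095.15 J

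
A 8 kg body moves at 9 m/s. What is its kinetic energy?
KE = ½mv² = ½(8)(9)² = 324.0 J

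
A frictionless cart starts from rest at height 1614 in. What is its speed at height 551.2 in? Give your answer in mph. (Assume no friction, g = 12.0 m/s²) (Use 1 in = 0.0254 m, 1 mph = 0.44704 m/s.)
Convert to SI: h₁−h₂ = 26.9951 m
mgh₁ = mgh₂ + ½mv² ⇒ v = √(2g(h₁−h₂)) = √(2·12.0·26.9951) = 25.4535 m/s = 56.94 mph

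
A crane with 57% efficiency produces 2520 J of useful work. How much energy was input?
W_in = W_out/η = 2520/0.57 = 4421 J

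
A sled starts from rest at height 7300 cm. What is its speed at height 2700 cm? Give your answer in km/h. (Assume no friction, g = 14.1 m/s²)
Convert to SI: h₁−h₂ = 46.0 m
mgh₁ = mgh₂ + ½mv² ⇒ v = √(2g(h₁−h₂)) = √(2·14.1·46.0) = 36.0167 m/s = 129.7 km/h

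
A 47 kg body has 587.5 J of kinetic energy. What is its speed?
v = √(2·KE/m) = √(2·587.5/47) = 5.0 m/s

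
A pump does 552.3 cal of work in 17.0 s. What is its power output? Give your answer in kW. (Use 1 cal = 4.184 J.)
Convert to SI: W = 2310.82 J, t = 17.0 s
P = W/t = 2310.82/17.0 = 135.931 W = 0.1359 kW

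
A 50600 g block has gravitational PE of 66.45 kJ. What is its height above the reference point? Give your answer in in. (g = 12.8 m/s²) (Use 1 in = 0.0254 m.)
Convert to SI: m = 50.6 kg, PE = 66450.0 J
h = PE/(mg) = 66450.0/(50.6·12.8) = 102.597 m = 4039 in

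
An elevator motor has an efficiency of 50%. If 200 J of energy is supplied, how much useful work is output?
W_out = η·W_in = 0.5·200 = 100.0 J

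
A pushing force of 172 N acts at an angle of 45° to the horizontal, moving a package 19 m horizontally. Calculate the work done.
W = F·d·cosθ = (172)(19)cos(45°) = 2311 J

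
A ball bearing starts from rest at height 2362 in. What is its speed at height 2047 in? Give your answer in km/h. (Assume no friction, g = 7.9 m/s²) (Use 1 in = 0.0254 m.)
Convert to SI: h₁−h₂ = 8.001 m
mgh₁ = mgh₂ + ½mv² ⇒ v = √(2g(h₁−h₂)) = √(2·7.9·8.001) = 11.2435 m/s = 40.48 km/h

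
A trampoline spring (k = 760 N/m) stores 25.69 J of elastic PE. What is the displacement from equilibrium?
x = √(2·PE/k) = √(2·25.69/760) = 0.26 m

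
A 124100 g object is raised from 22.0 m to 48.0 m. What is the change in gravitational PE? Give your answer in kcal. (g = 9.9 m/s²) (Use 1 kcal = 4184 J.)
Convert to SI: m = 124.1 kg, Δh = 26.0 m
ΔPE = mgΔh = (124.1)(9.9)(26.0) = 31943.3 J = 7.635 kcal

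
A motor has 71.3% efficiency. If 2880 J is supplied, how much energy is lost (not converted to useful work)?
W_lost = W_in(1 − η) = 2880·(1 − 0.713) = 826.6 J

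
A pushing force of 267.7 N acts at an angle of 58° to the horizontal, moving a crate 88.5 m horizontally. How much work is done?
W = F·d·cosθ = (267.7)(88.5)cos(58°) = 12550 J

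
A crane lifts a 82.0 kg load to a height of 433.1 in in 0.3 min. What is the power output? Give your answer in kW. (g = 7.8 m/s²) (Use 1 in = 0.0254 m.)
Convert to SI: m = 82.0 kg, h = 11.0007 m, t = 18.0 s
P = mgh/t = (82.0)(7.8)(11.0007)/18.0 = 390.893 W = 0.3909 kW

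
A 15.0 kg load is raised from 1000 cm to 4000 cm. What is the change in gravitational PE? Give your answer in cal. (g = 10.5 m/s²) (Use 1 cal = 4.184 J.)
Convert to SI: m = 15.0 kg, Δh = 30.0 m
ΔPE = mgΔh = (15.0)(10.5)(30.0) = 4725.0 J = 1129 cal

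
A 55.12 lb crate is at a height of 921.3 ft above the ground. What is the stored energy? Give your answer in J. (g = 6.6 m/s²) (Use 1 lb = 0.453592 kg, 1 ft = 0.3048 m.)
Convert to SI: m = 25.002 kg, h = 280.812 m
PE = mgh = (25.002)(6.6)(280.812) = 46340 J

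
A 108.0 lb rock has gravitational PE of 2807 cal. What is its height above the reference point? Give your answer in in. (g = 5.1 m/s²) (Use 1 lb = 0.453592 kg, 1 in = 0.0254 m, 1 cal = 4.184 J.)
Convert to SI: m = 48.9879 kg, PE = 11744.5 J
h = PE/(mg) = 11744.5/(48.9879·5.1) = 47.0083 m = 1851 in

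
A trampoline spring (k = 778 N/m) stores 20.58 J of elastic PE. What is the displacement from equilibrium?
x = √(2·PE/k) = √(2·20.58/778) = 0.23 m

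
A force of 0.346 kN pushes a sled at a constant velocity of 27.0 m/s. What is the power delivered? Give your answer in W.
Convert to SI: F = 346.0 N, v = 27.0 m/s
P = Fv = (346.0)(27.0) = 9342 W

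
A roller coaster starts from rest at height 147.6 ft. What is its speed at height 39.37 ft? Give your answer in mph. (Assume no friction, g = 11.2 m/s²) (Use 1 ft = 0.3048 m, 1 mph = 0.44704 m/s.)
Convert to SI: h₁−h₂ = 32.9885 m
mgh₁ = mgh₂ + ½mv² ⇒ v = √(2g(h₁−h₂)) = √(2·11.2·32.9885) = 27.1835 m/s = 60.81 mph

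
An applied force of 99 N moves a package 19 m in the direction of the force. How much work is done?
W = F·d = (99)(19) = 1881 J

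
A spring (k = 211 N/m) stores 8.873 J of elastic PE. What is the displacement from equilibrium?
x = √(2·PE/k) = √(2·8.873/211) = 0.29 m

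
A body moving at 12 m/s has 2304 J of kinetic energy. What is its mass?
m = 2·KE/v² = 2·2304/(12)² = 32.0 kg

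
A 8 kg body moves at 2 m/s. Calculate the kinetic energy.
KE = ½mv² = ½(8)(2)² = 16.0 J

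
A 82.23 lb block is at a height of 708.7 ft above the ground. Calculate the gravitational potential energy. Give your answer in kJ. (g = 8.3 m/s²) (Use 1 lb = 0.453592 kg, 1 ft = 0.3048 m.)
Convert to SI: m = 37.2989 kg, h = 216.012 m
PE = mgh = (37.2989)(8.3)(216.012) = 66873.1 J = 66.87 kJ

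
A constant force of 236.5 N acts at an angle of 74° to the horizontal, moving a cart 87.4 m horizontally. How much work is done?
W = F·d·cosθ = (236.5)(87.4)cos(74°) = 5697 J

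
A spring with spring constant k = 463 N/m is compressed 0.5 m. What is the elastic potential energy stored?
PE = ½kx² = ½(463)(0.5)² = 57.88 J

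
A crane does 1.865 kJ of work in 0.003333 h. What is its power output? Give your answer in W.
Convert to SI: W = 1865.0 J, t = 11.9988 s
P = W/t = 1865.0/11.9988 = 155.4 W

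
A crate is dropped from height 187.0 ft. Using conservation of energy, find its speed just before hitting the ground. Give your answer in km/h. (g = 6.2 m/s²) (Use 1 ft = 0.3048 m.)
Convert to SI: h = 56.9976 m
mgh = ½mv² ⇒ v = √(2gh) = √(2·6.2·56.9976) = 26.5852 m/s = 95.71 km/h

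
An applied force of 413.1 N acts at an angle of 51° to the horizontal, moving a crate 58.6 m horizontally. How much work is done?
W = F·d·cosθ = (413.1)(58.6)cos(51°) = 15230 J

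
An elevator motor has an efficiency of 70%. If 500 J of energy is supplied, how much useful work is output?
W_out = η·W_in = 0.7·500 = 350.0 J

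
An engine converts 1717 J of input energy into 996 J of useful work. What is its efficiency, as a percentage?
η = W_out/W_in = 996/1717 = 58.01%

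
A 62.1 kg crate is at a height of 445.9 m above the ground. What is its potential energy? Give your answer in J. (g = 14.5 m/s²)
PE = mgh = (62.1)(14.5)(445.9) = 401500 J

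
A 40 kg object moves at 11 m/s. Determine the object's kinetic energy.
KE = ½mv² = ½(40)(11)² = 2420.0 J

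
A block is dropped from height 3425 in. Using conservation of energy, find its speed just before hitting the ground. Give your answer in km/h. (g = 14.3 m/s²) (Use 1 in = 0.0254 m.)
Convert to SI: h = 86.995 m
mgh = ½mv² ⇒ v = √(2gh) = √(2·14.3·86.995) = 49.8804 m/s = 179.6 km/h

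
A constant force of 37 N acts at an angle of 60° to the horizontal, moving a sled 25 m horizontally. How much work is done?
W = F·d·cosθ = (37)(25)cos(60°) = 462.5 J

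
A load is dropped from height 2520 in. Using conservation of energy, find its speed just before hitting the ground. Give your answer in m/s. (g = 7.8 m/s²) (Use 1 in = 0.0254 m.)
Convert to SI: h = 64.008 m
mgh = ½mv² ⇒ v = √(2gh) = √(2·7.8·64.008) = 31.6 m/s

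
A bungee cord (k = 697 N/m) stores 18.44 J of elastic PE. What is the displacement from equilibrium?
x = √(2·PE/k) = √(2·18.44/697) = 0.23 m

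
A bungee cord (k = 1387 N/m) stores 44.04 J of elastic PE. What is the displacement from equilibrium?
x = √(2·PE/k) = √(2·44.04/1387) = 0.252 m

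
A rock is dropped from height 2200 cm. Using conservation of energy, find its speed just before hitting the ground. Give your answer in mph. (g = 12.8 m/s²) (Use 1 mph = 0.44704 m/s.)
Convert to SI: h = 22.0 m
mgh = ½mv² ⇒ v = √(2gh) = √(2·12.8·22.0) = 23.7318 m/s = 53.09 mph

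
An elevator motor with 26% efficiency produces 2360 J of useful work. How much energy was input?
W_in = W_out/η = 2360/0.26 = 9077 J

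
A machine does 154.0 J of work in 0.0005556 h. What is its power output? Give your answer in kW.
Convert to SI: W = 154.0 J, t = 2.00016 s
P = W/t = 154.0/2.00016 = 76.9938 W = 0.07699 kW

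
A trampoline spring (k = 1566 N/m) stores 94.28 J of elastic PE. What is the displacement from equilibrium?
x = √(2·PE/k) = √(2·94.28/1566) = 0.347 m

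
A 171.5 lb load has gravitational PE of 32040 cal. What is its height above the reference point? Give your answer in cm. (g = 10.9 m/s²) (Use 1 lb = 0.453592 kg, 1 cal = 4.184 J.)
Convert to SI: m = 77.791 kg, PE = 134055 J
h = PE/(mg) = 134055/(77.791·10.9) = 158.099 m = 15810 cm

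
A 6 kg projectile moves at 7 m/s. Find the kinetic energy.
KE = ½mv² = ½(6)(7)² = 147.0 J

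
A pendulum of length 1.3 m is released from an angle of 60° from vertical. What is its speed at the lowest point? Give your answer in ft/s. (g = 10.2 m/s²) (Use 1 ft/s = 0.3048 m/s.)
h = L(1 − cosθ) = 1.3(1 − cos60°) = 0.65 m
v = √(2gh) = √(2·10.2·0.65) = 3.64143 m/s = 11.95 ft/s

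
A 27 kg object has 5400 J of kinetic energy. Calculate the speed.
v = √(2·KE/m) = √(2·5400/27) = 20.0 m/s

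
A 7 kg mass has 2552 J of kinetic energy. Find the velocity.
v = √(2·KE/m) = √(2·2552/7) = 27.0 m/s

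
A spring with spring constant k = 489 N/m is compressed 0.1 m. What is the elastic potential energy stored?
PE = ½kx² = ½(489)(0.1)² = 2.445 J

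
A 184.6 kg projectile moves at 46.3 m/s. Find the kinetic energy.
KE = ½mv² = ½(184.6)(46.3)² = 197900 J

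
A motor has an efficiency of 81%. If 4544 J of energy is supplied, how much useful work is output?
W_out = η·W_in = 0.81·4544 = 3680.64 J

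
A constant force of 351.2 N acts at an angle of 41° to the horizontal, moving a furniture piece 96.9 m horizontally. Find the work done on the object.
W = F·d·cosθ = (351.2)(96.9)cos(41°) = 25680 J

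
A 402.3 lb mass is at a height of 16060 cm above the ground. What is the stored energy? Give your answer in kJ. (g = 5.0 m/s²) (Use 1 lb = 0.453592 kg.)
Convert to SI: m = 182.48 kg, h = 160.6 m
PE = mgh = (182.48)(5.0)(160.6) = 146531 J = 146.5 kJ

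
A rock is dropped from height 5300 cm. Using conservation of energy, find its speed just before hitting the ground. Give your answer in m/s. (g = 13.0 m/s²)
Convert to SI: h = 53.0 m
mgh = ½mv² ⇒ v = √(2gh) = √(2·13.0·53.0) = 37.12 m/s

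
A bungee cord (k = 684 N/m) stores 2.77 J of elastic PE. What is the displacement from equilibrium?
x = √(2·PE/k) = √(2·2.77/684) = 0.09 m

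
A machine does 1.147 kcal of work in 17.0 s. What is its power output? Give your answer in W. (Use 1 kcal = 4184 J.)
Convert to SI: W = 4799.05 J, t = 17.0 s
P = W/t = 4799.05/17.0 = 282.3 W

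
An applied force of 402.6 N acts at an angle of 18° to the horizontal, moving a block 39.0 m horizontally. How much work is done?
W = F·d·cosθ = (402.6)(39.0)cos(18°) = 14930 J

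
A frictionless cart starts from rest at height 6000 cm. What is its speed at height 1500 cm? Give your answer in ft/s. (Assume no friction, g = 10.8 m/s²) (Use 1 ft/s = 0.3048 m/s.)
Convert to SI: h₁−h₂ = 45.0 m
mgh₁ = mgh₂ + ½mv² ⇒ v = √(2g(h₁−h₂)) = √(2·10.8·45.0) = 31.1769 m/s = 102.3 ft/s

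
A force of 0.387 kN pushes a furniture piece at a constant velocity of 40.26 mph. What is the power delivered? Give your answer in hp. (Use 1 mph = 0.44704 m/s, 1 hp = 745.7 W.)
Convert to SI: F = 387.0 N, v = 17.9978 m/s
P = Fv = (387.0)(17.9978) = 6965.16 W = 9.34 hp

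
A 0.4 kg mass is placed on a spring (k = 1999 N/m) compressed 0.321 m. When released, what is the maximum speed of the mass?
½kx² = ½mv² ⇒ v = x√(k/m) = (0.321)√(1999/0.4) = 22.69 m/s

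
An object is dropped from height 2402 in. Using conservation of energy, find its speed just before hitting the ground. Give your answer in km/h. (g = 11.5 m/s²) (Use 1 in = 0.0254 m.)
Convert to SI: h = 61.0108 m
mgh = ½mv² ⇒ v = √(2gh) = √(2·11.5·61.0108) = 37.46 m/s = 134.9 km/h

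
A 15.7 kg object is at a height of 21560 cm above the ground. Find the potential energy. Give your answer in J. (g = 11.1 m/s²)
Convert to SI: m = 15.7 kg, h = 215.6 m
PE = mgh = (15.7)(11.1)(215.6) = 37570 J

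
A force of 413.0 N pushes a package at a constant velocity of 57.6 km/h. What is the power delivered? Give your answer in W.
Convert to SI: F = 413.0 N, v = 16.0 m/s
P = Fv = (413.0)(16.0) = 6608 W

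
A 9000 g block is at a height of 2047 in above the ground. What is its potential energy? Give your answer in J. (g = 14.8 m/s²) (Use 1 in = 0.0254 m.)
Convert to SI: m = 9.0 kg, h = 51.9938 m
PE = mgh = (9.0)(14.8)(51.9938) = 6926 J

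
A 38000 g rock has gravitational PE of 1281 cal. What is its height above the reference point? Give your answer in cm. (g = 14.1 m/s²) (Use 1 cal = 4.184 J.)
Convert to SI: m = 38.0 kg, PE = 5359.7 J
h = PE/(mg) = 5359.7/(38.0·14.1) = 10.0032 m = 1000 cm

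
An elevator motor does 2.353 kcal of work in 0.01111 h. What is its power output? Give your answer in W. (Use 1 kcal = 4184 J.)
Convert to SI: W = 9844.95 J, t = 39.996 s
P = W/t = 9844.95/39.996 = 246.1 W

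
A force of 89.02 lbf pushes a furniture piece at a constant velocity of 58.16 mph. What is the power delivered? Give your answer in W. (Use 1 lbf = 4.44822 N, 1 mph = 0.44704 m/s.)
Convert to SI: F = 395.981 N, v = 25.9998 m/s
P = Fv = (395.981)(25.9998) = 10300 W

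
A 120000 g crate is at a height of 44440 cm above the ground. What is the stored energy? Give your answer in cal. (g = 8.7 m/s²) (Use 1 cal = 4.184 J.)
Convert to SI: m = 120.0 kg, h = 444.4 m
PE = mgh = (120.0)(8.7)(444.4) = 463954 J = 110900 cal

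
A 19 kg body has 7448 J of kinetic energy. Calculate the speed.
v = √(2·KE/m) = √(2·7448/19) = 28.0 m/s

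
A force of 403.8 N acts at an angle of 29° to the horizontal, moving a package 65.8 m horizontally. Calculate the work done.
W = F·d·cosθ = (403.8)(65.8)cos(29°) = 23240 J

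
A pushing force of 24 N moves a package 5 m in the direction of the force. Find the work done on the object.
W = F·d = (24)(5) = 120.0 J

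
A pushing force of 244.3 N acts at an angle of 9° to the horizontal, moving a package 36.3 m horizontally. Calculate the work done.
W = F·d·cosθ = (244.3)(36.3)cos(9°) = 8759 J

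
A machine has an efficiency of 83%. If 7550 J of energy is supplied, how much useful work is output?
W_out = η·W_in = 0.83·7550 = 6266.5 J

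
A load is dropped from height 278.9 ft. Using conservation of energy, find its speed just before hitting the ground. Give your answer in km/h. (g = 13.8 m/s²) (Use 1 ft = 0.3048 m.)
Convert to SI: h = 85.0087 m
mgh = ½mv² ⇒ v = √(2gh) = √(2·13.8·85.0087) = 48.438 m/s = 174.4 km/h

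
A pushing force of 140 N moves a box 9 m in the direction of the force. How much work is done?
W = F·d = (140)(9) = 1260 J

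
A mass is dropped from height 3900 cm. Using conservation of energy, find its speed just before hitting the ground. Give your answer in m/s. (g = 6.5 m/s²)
Convert to SI: h = 39.0 m
mgh = ½mv² ⇒ v = √(2gh) = √(2·6.5·39.0) = 22.52 m/s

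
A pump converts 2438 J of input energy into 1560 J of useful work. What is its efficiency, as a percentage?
η = W_out/W_in = 1560/2438 = 63.99%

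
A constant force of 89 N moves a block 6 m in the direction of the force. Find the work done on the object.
W = F·d = (89)(6) = 534.0 J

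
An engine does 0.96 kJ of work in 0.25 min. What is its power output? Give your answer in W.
Convert to SI: W = 960.0 J, t = 15.0 s
P = W/t = 960.0/15.0 = 64.0 W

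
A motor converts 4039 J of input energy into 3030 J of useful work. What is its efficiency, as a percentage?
η = W_out/W_in = 3030/4039 = 75.02%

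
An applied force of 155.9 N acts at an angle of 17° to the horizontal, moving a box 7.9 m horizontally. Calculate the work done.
W = F·d·cosθ = (155.9)(7.9)cos(17°) = 1178 J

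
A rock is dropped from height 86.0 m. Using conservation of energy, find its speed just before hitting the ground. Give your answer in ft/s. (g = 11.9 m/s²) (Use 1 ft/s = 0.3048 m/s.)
mgh = ½mv² ⇒ v = √(2gh) = √(2·11.9·86.0) = 45.2416 m/s = 148.4 ft/s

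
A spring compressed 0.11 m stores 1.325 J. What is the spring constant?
k = 2·PE/x² = 2·1.325/(0.11)² = 219.0 N/m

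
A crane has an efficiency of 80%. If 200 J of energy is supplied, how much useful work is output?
W_out = η·W_in = 0.8·200 = 160.0 J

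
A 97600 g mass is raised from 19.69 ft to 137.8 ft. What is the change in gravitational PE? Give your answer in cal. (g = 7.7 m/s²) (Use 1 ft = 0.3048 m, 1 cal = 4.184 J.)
Convert to SI: m = 97.6 kg, Δh = 35.9999 m
ΔPE = mgΔh = (97.6)(7.7)(35.9999) = 27054.7 J = 6466 cal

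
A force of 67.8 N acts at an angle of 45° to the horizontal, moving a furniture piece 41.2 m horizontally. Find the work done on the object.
W = F·d·cosθ = (67.8)(41.2)cos(45°) = 1975 J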